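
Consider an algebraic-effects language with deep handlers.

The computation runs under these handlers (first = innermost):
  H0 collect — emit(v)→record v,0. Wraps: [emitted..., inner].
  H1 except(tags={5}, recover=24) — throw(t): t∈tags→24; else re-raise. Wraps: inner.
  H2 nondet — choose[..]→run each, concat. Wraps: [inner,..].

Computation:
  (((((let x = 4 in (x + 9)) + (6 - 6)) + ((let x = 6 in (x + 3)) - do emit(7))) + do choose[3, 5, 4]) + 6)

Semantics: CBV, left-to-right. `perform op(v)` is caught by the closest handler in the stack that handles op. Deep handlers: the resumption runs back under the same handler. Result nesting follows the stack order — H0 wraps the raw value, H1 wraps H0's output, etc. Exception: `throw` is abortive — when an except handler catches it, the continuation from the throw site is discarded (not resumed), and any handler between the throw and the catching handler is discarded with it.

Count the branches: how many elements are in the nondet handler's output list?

Working:
emit(7) @ H0 ⇒ out+=7
choose[3, 5, 4] @ H2
  branch[0] choose=3:
    H0 returns [7, 31]
    H1 returns [7, 31]
    H2 returns [[7, 31]]
  branch[1] choose=5:
    H0 returns [7, 33]
    H1 returns [7, 33]
    H2 returns [[7, 33]]
  branch[2] choose=4:
    H0 returns [7, 32]
    H1 returns [7, 32]
    H2 returns [[7, 32]]
= [[7, 31], [7, 33], [7, 32]]

Answer: 3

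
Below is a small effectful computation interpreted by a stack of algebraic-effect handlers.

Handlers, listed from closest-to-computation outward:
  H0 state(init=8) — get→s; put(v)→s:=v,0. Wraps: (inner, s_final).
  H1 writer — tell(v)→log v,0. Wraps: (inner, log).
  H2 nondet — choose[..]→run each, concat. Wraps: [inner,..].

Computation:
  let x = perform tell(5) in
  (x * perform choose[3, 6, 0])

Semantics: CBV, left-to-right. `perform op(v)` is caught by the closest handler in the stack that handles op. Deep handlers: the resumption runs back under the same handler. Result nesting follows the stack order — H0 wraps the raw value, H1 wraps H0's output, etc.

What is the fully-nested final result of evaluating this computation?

Answer: [((0, 8), (5)), ((0, 8), (5)), ((0, 8), (5))]

Working:
tell(5) @ H1 ⇒ log+=5
choose[3, 6, 0] @ H2
  branch[0] choose=3:
    H0 returns (0, 8)
    H1 returns ((0, 8), (5))
    H2 returns [((0, 8), (5))]
  branch[1] choose=6:
    H0 returns (0, 8)
    H1 returns ((0, 8), (5))
    H2 returns [((0, 8), (5))]
  branch[2] choose=0:
    H0 returns (0, 8)
    H1 returns ((0, 8), (5))
    H2 returns [((0, 8), (5))]
= [((0, 8), (5)), ((0, 8), (5)), ((0, 8), (5))]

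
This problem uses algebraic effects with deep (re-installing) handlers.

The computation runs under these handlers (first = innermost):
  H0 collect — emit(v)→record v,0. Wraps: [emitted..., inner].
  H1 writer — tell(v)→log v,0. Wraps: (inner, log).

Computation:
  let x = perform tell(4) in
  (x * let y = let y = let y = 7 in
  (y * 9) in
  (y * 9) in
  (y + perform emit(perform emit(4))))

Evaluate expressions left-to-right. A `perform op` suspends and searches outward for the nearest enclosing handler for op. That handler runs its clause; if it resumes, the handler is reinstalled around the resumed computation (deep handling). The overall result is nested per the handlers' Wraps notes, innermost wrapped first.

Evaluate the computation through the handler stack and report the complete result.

Answer: ([4, 0, 0], (4))

Evaluation trace:
tell(4) @ H1 ⇒ log+=4
emit(4) @ H0 ⇒ out+=4
emit(0) @ H0 ⇒ out+=0
H0 returns [4, 0, 0]
H1 returns ([4, 0, 0], (4))
= ([4, 0, 0], (4))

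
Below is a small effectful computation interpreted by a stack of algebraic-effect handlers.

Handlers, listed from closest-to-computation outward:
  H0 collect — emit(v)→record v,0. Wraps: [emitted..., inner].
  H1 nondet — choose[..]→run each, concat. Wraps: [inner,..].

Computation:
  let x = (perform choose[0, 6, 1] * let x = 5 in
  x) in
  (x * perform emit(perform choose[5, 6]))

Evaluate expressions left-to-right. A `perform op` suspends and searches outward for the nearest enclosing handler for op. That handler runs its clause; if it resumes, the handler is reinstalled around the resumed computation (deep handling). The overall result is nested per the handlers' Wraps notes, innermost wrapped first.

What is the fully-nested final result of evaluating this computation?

Answer: [[5, 0], [6, 0], [5, 0], [6, 0], [5, 0], [6, 0]]

Evaluation trace:
choose[0, 6, 1] @ H1
  branch[0] choose=0:
    choose[5, 6] @ H1
      branch[0] choose=5:
        emit(5) @ H0 ⇒ out+=5
        H0 returns [5, 0]
        H1 returns [[5, 0]]
      branch[1] choose=6:
        emit(6) @ H0 ⇒ out+=6
        H0 returns [6, 0]
        H1 returns [[6, 0]]
  branch[1] choose=6:
    choose[5, 6] @ H1
      branch[0] choose=5:
        emit(5) @ H0 ⇒ out+=5
        H0 returns [5, 0]
        H1 returns [[5, 0]]
      branch[1] choose=6:
        emit(6) @ H0 ⇒ out+=6
        H0 returns [6, 0]
        H1 returns [[6, 0]]
  branch[2] choose=1:
    choose[5, 6] @ H1
      branch[0] choose=5:
        emit(5) @ H0 ⇒ out+=5
        H0 returns [5, 0]
        H1 returns [[5, 0]]
      branch[1] choose=6:
        emit(6) @ H0 ⇒ out+=6
        H0 returns [6, 0]
        H1 returns [[6, 0]]
= [[5, 0], [6, 0], [5, 0], [6, 0], [5, 0], [6, 0]]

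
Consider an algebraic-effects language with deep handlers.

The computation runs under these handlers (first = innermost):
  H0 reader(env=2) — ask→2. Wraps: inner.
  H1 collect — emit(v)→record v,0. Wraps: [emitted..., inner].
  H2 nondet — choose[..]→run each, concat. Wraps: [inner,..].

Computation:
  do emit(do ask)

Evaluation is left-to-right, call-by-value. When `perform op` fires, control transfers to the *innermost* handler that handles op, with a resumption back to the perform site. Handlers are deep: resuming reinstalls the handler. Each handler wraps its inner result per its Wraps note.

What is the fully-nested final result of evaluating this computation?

Answer: [[2, 0]]

Step-by-step:
ask @ H0 ⇒ 2
emit(2) @ H1 ⇒ out+=2
H0 returns 0
H1 returns [2, 0]
H2 returns [[2, 0]]
= [[2, 0]]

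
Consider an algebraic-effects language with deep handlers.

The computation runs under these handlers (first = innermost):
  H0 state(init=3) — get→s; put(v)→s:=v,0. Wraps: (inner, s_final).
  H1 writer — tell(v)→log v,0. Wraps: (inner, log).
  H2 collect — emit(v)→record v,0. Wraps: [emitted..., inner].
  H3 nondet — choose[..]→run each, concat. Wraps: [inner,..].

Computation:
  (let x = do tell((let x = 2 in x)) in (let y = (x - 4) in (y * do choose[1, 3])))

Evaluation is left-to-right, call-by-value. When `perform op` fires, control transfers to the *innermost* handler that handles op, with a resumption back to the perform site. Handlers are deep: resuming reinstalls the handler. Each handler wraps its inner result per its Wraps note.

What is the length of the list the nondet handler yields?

Answer: 2

Working:
tell(2) @ H1 ⇒ log+=2
choose[1, 3] @ H3
  branch[0] choose=1:
    H0 returns (-4, 3)
    H1 returns ((-4, 3), (2))
    H2 returns [((-4, 3), (2))]
    H3 returns [[((-4, 3), (2))]]
  branch[1] choose=3:
    H0 returns (-12, 3)
    H1 returns ((-12, 3), (2))
    H2 returns [((-12, 3), (2))]
    H3 returns [[((-12, 3), (2))]]
= [[((-4, 3), (2))], [((-12, 3), (2))]]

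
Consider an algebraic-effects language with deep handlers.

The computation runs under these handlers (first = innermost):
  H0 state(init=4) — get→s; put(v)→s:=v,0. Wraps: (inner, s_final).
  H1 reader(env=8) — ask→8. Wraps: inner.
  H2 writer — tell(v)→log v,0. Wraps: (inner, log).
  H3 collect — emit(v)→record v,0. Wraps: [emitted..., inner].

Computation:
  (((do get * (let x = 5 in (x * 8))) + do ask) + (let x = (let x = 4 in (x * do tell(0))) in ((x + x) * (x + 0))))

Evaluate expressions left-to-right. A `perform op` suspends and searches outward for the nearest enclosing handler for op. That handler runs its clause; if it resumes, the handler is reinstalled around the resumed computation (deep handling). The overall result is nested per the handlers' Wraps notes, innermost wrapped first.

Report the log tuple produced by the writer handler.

Answer: (0)

Working:
get @ H0 ⇒ 4
ask @ H1 ⇒ 8
tell(0) @ H2 ⇒ log+=0
H0 returns (168, 4)
H1 returns (168, 4)
H2 returns ((168, 4), (0))
H3 returns [((168, 4), (0))]
= [((168, 4), (0))]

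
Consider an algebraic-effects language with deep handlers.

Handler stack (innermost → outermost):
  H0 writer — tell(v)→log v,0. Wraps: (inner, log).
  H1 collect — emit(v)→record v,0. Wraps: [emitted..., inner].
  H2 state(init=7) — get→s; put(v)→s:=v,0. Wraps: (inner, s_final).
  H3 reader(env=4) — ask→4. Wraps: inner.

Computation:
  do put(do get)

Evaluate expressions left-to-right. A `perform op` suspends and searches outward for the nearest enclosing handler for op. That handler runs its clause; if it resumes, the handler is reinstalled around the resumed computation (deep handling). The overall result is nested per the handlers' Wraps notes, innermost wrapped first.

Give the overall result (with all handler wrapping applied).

Answer: ([(0, ())], 7)

Working:
get @ H2 ⇒ 7
put(7) @ H2 ⇒ s:=7
H0 returns (0, ())
H1 returns [(0, ())]
H2 returns ([(0, ())], 7)
H3 returns ([(0, ())], 7)
= ([(0, ())], 7)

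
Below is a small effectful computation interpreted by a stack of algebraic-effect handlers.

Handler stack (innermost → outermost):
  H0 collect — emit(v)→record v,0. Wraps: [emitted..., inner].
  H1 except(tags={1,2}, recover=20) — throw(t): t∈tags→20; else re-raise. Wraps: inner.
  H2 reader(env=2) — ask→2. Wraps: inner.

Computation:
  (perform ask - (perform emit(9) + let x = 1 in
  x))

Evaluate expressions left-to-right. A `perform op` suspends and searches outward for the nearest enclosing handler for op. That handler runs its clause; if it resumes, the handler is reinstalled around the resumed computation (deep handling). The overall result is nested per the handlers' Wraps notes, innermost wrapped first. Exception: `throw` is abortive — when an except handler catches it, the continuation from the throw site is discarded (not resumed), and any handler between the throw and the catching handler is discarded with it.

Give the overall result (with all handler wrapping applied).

Answer: [9, 1]

Step-by-step:
ask @ H2 ⇒ 2
emit(9) @ H0 ⇒ out+=9
H0 returns [9, 1]
H1 returns [9, 1]
H2 returns [9, 1]
= [9, 1]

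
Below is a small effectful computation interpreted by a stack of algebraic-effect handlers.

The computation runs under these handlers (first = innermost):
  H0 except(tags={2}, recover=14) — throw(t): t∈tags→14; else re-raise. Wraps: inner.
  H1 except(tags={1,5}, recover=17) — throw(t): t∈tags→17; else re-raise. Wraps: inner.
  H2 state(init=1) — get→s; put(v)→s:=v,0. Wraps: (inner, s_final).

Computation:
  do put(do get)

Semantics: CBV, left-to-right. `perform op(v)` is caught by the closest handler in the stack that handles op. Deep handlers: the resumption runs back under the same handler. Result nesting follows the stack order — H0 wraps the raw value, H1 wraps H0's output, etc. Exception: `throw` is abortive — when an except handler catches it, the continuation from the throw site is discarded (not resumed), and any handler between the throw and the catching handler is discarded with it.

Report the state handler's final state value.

Working:
get @ H2 ⇒ 1
put(1) @ H2 ⇒ s:=1
H0 returns 0
H1 returns 0
H2 returns (0, 1)
= (0, 1)

Answer: 1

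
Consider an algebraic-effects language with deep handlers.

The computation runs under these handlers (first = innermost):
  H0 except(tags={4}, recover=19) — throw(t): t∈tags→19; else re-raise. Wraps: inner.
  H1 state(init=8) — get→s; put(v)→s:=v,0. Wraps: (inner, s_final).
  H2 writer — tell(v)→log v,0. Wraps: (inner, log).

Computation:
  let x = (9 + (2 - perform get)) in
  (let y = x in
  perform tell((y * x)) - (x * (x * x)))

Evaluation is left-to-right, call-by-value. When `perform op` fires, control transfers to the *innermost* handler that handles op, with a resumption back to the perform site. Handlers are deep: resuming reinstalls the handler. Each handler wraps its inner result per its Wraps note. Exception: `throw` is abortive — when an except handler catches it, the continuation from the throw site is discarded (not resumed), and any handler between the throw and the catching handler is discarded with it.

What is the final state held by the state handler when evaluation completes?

Step-by-step:
get @ H1 ⇒ 8
tell(9) @ H2 ⇒ log+=9
H0 returns -27
H1 returns (-27, 8)
H2 returns ((-27, 8), (9))
= ((-27, 8), (9))

Answer: 8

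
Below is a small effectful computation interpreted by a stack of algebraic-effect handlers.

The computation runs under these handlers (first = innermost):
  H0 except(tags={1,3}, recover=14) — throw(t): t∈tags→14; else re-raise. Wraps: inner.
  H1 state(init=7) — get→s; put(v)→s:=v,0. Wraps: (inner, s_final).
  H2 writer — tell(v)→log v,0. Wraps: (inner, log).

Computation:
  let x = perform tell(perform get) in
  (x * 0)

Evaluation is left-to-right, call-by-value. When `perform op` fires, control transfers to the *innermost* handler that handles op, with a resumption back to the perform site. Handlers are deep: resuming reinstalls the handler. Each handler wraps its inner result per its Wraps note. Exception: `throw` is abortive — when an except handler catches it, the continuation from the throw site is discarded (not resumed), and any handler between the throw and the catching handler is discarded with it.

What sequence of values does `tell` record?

Answer: (7)

Working:
get @ H1 ⇒ 7
tell(7) @ H2 ⇒ log+=7
H0 returns 0
H1 returns (0, 7)
H2 returns ((0, 7), (7))
= ((0, 7), (7))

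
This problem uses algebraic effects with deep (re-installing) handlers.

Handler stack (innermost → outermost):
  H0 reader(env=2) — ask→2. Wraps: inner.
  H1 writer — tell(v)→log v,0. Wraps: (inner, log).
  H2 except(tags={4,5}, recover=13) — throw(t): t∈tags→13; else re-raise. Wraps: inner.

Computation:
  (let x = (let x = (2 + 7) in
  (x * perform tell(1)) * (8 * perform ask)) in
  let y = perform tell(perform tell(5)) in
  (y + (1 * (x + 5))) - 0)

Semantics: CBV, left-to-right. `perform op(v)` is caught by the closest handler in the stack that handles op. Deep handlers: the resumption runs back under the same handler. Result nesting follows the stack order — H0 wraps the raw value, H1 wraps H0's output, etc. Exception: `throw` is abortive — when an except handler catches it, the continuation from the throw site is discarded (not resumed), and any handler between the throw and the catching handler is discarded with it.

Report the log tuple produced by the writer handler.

Answer: (1, 5, 0)

Evaluation trace:
tell(1) @ H1 ⇒ log+=1
ask @ H0 ⇒ 2
tell(5) @ H1 ⇒ log+=5
tell(0) @ H1 ⇒ log+=0
H0 returns 5
H1 returns (5, (1, 5, 0))
H2 returns (5, (1, 5, 0))
= (5, (1, 5, 0))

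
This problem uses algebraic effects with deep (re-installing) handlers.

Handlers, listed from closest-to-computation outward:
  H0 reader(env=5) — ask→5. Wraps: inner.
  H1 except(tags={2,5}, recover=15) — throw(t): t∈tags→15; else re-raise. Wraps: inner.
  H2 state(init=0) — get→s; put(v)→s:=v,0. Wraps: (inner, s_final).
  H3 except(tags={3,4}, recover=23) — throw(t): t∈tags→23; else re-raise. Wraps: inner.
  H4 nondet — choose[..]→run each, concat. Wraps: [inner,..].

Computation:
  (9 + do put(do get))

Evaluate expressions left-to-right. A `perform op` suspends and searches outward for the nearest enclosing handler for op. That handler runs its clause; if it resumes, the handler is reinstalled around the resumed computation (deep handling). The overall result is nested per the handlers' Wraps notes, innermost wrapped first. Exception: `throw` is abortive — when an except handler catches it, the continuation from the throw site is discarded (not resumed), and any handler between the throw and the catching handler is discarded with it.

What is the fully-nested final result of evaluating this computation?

Working:
get @ H2 ⇒ 0
put(0) @ H2 ⇒ s:=0
H0 returns 9
H1 returns 9
H2 returns (9, 0)
H3 returns (9, 0)
H4 returns [(9, 0)]
= [(9, 0)]

Answer: [(9, 0)]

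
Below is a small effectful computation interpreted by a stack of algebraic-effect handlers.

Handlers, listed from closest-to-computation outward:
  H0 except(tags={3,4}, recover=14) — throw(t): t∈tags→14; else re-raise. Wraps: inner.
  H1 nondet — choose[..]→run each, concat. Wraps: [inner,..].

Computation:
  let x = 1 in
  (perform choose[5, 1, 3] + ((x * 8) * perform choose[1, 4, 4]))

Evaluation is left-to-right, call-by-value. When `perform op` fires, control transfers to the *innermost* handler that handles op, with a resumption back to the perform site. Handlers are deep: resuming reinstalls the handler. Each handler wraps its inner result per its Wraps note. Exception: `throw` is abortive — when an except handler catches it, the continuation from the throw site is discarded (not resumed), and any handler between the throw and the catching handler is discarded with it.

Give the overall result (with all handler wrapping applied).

Working:
choose[5, 1, 3] @ H1
  branch[0] choose=5:
    choose[1, 4, 4] @ H1
      branch[0] choose=1:
        H0 returns 13
        H1 returns [13]
      branch[1] choose=4:
        H0 returns 37
        H1 returns [37]
      branch[2] choose=4:
        H0 returns 37
        H1 returns [37]
  branch[1] choose=1:
    choose[1, 4, 4] @ H1
      branch[0] choose=1:
        H0 returns 9
        H1 returns [9]
      branch[1] choose=4:
        H0 returns 33
        H1 returns [33]
      branch[2] choose=4:
        H0 returns 33
        H1 returns [33]
  branch[2] choose=3:
    choose[1, 4, 4] @ H1
      branch[0] choose=1:
        H0 returns 11
        H1 returns [11]
      branch[1] choose=4:
        H0 returns 35
        H1 returns [35]
      branch[2] choose=4:
        H0 returns 35
        H1 returns [35]
= [13, 37, 37, 9, 33, 33, 11, 35, 35]

Answer: [13, 37, 37, 9, 33, 33, 11, 35, 35]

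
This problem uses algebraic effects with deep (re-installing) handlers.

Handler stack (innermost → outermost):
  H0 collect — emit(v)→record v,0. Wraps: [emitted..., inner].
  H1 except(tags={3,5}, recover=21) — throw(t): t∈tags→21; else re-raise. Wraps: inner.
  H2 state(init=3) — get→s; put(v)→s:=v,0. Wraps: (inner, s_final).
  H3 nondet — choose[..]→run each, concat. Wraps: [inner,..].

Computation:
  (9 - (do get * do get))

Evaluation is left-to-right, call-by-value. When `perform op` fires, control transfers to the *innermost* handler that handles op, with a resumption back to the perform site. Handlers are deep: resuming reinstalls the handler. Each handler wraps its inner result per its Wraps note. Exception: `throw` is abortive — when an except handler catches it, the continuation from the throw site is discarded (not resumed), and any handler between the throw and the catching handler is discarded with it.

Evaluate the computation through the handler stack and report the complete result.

Answer: [([0], 3)]

Evaluation trace:
get @ H2 ⇒ 3
get @ H2 ⇒ 3
H0 returns [0]
H1 returns [0]
H2 returns ([0], 3)
H3 returns [([0], 3)]
= [([0], 3)]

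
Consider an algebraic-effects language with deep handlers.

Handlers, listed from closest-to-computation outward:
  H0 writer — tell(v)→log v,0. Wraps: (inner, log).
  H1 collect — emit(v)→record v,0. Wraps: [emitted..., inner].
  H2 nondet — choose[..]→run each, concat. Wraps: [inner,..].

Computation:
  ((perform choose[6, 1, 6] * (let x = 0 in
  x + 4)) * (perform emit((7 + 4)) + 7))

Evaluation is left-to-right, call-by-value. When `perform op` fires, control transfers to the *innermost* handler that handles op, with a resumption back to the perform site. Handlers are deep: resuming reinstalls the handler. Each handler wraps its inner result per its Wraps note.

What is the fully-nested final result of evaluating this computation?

Answer: [[11, (168, ())], [11, (28, ())], [11, (168, ())]]

Working:
choose[6, 1, 6] @ H2
  branch[0] choose=6:
    emit(11) @ H1 ⇒ out+=11
    H0 returns (168, ())
    H1 returns [11, (168, ())]
    H2 returns [[11, (168, ())]]
  branch[1] choose=1:
    emit(11) @ H1 ⇒ out+=11
    H0 returns (28, ())
    H1 returns [11, (28, ())]
    H2 returns [[11, (28, ())]]
  branch[2] choose=6:
    emit(11) @ H1 ⇒ out+=11
    H0 returns (168, ())
    H1 returns [11, (168, ())]
    H2 returns [[11, (168, ())]]
= [[11, (168, ())], [11, (28, ())], [11, (168, ())]]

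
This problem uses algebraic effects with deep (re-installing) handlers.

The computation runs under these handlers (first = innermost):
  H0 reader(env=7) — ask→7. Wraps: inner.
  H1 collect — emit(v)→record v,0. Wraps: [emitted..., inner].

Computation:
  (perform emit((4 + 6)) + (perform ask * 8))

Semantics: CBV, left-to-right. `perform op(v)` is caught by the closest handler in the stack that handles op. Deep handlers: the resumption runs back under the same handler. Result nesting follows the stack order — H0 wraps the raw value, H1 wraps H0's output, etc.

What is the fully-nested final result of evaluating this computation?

Answer: [10, 56]

Step-by-step:
emit(10) @ H1 ⇒ out+=10
ask @ H0 ⇒ 7
H0 returns 56
H1 returns [10, 56]
= [10, 56]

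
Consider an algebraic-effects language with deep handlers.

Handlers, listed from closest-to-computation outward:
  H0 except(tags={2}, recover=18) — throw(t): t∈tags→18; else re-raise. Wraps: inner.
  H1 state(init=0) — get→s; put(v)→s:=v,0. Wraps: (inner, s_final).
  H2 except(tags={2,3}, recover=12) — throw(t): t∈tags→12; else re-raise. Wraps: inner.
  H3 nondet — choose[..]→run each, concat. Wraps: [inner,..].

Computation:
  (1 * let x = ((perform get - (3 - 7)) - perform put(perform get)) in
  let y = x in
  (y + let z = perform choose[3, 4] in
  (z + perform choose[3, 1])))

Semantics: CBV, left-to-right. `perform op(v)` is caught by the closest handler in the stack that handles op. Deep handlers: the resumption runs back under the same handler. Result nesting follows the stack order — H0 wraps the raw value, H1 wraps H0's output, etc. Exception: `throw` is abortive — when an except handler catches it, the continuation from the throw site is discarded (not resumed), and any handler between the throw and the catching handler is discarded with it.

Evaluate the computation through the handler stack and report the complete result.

Answer: [(10, 0), (8, 0), (11, 0), (9, 0)]

Evaluation trace:
get @ H1 ⇒ 0
get @ H1 ⇒ 0
put(0) @ H1 ⇒ s:=0
choose[3, 4] @ H3
  branch[0] choose=3:
    choose[3, 1] @ H3
      branch[0] choose=3:
        H0 returns 10
        H1 returns (10, 0)
        H2 returns (10, 0)
        H3 returns [(10, 0)]
      branch[1] choose=1:
        H0 returns 8
        H1 returns (8, 0)
        H2 returns (8, 0)
        H3 returns [(8, 0)]
  branch[1] choose=4:
    choose[3, 1] @ H3
      branch[0] choose=3:
        H0 returns 11
        H1 returns (11, 0)
        H2 returns (11, 0)
        H3 returns [(11, 0)]
      branch[1] choose=1:
        H0 returns 9
        H1 returns (9, 0)
        H2 returns (9, 0)
        H3 returns [(9, 0)]
= [(10, 0), (8, 0), (11, 0), (9, 0)]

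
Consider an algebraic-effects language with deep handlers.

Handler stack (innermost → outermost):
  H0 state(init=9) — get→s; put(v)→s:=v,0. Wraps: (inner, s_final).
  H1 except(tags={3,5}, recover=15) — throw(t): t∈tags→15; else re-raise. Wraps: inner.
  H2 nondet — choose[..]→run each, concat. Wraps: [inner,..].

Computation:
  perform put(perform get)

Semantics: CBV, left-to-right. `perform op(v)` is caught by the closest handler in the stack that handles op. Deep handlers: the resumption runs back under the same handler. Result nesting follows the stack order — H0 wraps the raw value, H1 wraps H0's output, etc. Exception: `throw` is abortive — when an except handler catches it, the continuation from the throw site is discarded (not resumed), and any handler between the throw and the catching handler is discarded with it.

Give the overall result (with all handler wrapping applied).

Answer: [(0, 9)]

Step-by-step:
get @ H0 ⇒ 9
put(9) @ H0 ⇒ s:=9
H0 returns (0, 9)
H1 returns (0, 9)
H2 returns [(0, 9)]
= [(0, 9)]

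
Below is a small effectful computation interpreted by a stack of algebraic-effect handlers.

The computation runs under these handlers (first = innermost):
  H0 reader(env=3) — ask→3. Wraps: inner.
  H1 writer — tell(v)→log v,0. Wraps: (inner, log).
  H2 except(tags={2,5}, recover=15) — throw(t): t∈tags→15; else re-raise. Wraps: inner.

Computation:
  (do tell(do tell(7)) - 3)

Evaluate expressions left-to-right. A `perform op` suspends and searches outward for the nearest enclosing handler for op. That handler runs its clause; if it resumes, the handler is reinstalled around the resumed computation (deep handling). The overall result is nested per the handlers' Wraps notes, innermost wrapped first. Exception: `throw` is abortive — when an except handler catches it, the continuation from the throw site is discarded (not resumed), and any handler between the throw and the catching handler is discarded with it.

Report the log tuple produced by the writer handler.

Answer: (7, 0)

Working:
tell(7) @ H1 ⇒ log+=7
tell(0) @ H1 ⇒ log+=0
H0 returns -3
H1 returns (-3, (7, 0))
H2 returns (-3, (7, 0))
= (-3, (7, 0))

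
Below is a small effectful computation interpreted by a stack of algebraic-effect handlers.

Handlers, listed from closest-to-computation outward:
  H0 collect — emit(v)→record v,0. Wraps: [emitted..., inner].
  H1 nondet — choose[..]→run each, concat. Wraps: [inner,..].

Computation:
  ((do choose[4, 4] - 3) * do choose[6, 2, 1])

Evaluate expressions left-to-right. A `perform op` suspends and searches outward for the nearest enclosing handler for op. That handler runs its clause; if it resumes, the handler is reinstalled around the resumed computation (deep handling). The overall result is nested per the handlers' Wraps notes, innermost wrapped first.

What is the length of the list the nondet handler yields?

Step-by-step:
choose[4, 4] @ H1
  branch[0] choose=4:
    choose[6, 2, 1] @ H1
      branch[0] choose=6:
        H0 returns [6]
        H1 returns [[6]]
      branch[1] choose=2:
        H0 returns [2]
        H1 returns [[2]]
      branch[2] choose=1:
        H0 returns [1]
        H1 returns [[1]]
  branch[1] choose=4:
    choose[6, 2, 1] @ H1
      branch[0] choose=6:
        H0 returns [6]
        H1 returns [[6]]
      branch[1] choose=2:
        H0 returns [2]
        H1 returns [[2]]
      branch[2] choose=1:
        H0 returns [1]
        H1 returns [[1]]
= [[6], [2], [1], [6], [2], [1]]

Answer: 6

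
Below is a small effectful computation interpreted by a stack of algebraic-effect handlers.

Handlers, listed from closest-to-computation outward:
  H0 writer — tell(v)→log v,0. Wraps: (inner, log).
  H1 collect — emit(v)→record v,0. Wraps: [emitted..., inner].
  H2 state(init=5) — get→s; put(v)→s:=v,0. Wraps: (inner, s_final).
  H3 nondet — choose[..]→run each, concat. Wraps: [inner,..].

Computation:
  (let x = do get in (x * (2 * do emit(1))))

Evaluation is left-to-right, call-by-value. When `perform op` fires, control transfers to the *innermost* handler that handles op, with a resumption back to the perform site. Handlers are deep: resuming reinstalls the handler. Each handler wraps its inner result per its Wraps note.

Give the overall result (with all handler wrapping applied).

Working:
get @ H2 ⇒ 5
emit(1) @ H1 ⇒ out+=1
H0 returns (0, ())
H1 returns [1, (0, ())]
H2 returns ([1, (0, ())], 5)
H3 returns [([1, (0, ())], 5)]
= [([1, (0, ())], 5)]

Answer: [([1, (0, ())], 5)]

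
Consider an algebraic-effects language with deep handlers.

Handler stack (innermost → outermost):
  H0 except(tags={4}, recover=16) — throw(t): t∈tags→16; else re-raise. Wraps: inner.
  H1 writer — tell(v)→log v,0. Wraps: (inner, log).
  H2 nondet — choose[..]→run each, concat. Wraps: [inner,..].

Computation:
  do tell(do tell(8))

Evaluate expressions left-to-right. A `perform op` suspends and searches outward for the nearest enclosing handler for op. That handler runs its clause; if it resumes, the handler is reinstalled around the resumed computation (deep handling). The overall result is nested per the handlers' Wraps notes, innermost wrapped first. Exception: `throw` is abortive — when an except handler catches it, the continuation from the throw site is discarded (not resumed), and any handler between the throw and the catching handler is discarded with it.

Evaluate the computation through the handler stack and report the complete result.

Answer: [(0, (8, 0))]

Step-by-step:
tell(8) @ H1 ⇒ log+=8
tell(0) @ H1 ⇒ log+=0
H0 returns 0
H1 returns (0, (8, 0))
H2 returns [(0, (8, 0))]
= [(0, (8, 0))]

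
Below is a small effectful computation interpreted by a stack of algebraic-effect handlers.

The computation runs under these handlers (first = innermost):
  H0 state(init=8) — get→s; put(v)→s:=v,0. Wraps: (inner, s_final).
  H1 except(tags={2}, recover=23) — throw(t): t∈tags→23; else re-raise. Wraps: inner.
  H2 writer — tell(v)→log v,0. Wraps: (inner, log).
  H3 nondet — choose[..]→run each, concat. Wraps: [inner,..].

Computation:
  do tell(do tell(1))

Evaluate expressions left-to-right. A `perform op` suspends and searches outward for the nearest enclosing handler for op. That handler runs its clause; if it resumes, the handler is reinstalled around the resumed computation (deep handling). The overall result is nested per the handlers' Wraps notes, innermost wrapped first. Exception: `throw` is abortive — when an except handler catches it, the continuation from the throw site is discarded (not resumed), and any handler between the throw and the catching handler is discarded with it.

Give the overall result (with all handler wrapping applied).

Step-by-step:
tell(1) @ H2 ⇒ log+=1
tell(0) @ H2 ⇒ log+=0
H0 returns (0, 8)
H1 returns (0, 8)
H2 returns ((0, 8), (1, 0))
H3 returns [((0, 8), (1, 0))]
= [((0, 8), (1, 0))]

Answer: [((0, 8), (1, 0))]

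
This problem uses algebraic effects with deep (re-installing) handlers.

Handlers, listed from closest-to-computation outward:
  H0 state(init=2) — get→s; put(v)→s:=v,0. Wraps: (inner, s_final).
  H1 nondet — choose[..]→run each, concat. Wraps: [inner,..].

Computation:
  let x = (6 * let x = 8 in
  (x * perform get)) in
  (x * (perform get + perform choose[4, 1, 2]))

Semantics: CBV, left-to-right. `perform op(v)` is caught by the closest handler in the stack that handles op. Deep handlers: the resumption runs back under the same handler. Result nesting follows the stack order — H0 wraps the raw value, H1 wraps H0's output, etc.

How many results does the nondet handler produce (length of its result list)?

Evaluation trace:
get @ H0 ⇒ 2
get @ H0 ⇒ 2
choose[4, 1, 2] @ H1
  branch[0] choose=4:
    H0 returns (576, 2)
    H1 returns [(576, 2)]
  branch[1] choose=1:
    H0 returns (288, 2)
    H1 returns [(288, 2)]
  branch[2] choose=2:
    H0 returns (384, 2)
    H1 returns [(384, 2)]
= [(576, 2), (288, 2), (384, 2)]

Answer: 3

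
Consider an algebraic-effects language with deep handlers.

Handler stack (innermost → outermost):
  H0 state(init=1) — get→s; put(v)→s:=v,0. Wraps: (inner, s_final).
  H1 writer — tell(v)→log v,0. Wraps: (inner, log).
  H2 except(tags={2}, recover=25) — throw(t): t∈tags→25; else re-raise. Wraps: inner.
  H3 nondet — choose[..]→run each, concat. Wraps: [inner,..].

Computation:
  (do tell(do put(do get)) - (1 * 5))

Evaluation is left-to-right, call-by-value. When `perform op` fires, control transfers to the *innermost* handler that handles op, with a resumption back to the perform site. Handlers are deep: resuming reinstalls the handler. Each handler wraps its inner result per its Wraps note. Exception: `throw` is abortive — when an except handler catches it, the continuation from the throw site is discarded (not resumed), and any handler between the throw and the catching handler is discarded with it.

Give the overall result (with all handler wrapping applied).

Evaluation trace:
get @ H0 ⇒ 1
put(1) @ H0 ⇒ s:=1
tell(0) @ H1 ⇒ log+=0
H0 returns (-5, 1)
H1 returns ((-5, 1), (0))
H2 returns ((-5, 1), (0))
H3 returns [((-5, 1), (0))]
= [((-5, 1), (0))]

Answer: [((-5, 1), (0))]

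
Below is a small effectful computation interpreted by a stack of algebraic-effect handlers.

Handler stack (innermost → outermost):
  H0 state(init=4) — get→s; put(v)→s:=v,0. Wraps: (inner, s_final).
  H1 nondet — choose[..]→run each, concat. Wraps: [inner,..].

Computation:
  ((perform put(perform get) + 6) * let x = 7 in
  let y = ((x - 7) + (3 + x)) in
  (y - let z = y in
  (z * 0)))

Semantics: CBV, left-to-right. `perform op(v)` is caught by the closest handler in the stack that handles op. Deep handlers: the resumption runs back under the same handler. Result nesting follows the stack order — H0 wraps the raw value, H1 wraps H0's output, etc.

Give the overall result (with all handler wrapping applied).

Answer: [(60, 4)]

Evaluation trace:
get @ H0 ⇒ 4
put(4) @ H0 ⇒ s:=4
H0 returns (60, 4)
H1 returns [(60, 4)]
= [(60, 4)]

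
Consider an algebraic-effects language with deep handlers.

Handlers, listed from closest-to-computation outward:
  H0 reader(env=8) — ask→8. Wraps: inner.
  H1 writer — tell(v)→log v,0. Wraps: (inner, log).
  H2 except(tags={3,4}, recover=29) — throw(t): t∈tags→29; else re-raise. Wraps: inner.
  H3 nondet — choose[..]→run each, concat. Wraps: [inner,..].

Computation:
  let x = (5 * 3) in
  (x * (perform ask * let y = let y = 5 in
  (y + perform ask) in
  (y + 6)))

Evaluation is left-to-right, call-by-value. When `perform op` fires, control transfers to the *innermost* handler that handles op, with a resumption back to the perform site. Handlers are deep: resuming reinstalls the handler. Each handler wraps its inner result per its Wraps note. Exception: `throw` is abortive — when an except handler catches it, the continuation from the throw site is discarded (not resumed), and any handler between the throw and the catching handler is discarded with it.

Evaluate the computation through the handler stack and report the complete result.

Answer: [(2280, ())]

Step-by-step:
ask @ H0 ⇒ 8
ask @ H0 ⇒ 8
H0 returns 2280
H1 returns (2280, ())
H2 returns (2280, ())
H3 returns [(2280, ())]
= [(2280, ())]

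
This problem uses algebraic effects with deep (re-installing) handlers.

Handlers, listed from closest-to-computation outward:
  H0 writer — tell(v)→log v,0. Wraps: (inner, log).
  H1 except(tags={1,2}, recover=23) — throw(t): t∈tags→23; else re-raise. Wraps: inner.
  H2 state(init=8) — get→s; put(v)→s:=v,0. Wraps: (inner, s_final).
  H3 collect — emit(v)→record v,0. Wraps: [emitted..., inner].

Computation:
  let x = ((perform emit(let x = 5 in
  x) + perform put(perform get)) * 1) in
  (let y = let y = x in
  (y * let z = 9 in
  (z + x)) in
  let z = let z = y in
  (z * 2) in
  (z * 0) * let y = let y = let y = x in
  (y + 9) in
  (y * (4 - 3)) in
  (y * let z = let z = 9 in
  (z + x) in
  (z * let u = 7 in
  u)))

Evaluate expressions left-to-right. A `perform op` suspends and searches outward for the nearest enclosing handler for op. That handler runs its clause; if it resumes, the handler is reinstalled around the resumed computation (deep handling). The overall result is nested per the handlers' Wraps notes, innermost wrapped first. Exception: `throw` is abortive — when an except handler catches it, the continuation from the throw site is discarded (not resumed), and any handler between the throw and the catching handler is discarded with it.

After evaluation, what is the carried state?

Working:
emit(5) @ H3 ⇒ out+=5
get @ H2 ⇒ 8
put(8) @ H2 ⇒ s:=8
H0 returns (0, ())
H1 returns (0, ())
H2 returns ((0, ()), 8)
H3 returns [5, ((0, ()), 8)]
= [5, ((0, ()), 8)]

Answer: 8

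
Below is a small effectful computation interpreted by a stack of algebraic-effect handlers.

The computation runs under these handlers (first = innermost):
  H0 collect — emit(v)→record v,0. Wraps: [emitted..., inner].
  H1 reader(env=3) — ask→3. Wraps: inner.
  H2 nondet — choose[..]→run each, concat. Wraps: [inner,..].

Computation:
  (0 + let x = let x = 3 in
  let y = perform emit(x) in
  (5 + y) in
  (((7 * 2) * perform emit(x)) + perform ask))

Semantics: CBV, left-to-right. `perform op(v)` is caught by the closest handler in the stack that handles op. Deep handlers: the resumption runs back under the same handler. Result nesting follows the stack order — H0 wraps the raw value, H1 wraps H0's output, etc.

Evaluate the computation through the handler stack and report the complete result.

Answer: [[3, 5, 3]]

Step-by-step:
emit(3) @ H0 ⇒ out+=3
emit(5) @ H0 ⇒ out+=5
ask @ H1 ⇒ 3
H0 returns [3, 5, 3]
H1 returns [3, 5, 3]
H2 returns [[3, 5, 3]]
= [[3, 5, 3]]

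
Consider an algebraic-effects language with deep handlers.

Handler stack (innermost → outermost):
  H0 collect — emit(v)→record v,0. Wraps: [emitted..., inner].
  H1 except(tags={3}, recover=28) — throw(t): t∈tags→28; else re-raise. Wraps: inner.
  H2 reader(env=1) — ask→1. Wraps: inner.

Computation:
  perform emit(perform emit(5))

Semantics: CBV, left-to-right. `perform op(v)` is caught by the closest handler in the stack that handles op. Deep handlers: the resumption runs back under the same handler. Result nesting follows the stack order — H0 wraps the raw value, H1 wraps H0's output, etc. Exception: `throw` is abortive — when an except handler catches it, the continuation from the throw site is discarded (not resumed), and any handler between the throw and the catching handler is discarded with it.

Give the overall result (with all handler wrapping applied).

Working:
emit(5) @ H0 ⇒ out+=5
emit(0) @ H0 ⇒ out+=0
H0 returns [5, 0, 0]
H1 returns [5, 0, 0]
H2 returns [5, 0, 0]
= [5, 0, 0]

Answer: [5, 0, 0]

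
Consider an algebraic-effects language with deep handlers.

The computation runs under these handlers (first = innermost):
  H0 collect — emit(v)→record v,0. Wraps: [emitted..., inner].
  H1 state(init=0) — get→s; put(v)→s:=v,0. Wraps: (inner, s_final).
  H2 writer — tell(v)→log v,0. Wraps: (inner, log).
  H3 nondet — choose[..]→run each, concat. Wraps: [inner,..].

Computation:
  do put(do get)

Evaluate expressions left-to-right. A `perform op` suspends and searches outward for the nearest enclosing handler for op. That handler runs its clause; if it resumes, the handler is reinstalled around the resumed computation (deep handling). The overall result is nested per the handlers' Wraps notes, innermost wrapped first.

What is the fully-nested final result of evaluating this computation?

Answer: [(([0], 0), ())]

Step-by-step:
get @ H1 ⇒ 0
put(0) @ H1 ⇒ s:=0
H0 returns [0]
H1 returns ([0], 0)
H2 returns (([0], 0), ())
H3 returns [(([0], 0), ())]
= [(([0], 0), ())]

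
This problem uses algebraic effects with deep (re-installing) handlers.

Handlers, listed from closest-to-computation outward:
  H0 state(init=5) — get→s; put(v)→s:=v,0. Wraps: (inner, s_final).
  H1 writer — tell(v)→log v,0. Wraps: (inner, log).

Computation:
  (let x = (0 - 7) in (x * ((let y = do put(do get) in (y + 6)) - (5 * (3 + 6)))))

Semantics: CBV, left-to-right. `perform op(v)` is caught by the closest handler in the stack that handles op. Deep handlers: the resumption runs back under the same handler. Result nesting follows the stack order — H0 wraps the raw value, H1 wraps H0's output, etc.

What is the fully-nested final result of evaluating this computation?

Working:
get @ H0 ⇒ 5
put(5) @ H0 ⇒ s:=5
H0 returns (273, 5)
H1 returns ((273, 5), ())
= ((273, 5), ())

Answer: ((273, 5), ())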